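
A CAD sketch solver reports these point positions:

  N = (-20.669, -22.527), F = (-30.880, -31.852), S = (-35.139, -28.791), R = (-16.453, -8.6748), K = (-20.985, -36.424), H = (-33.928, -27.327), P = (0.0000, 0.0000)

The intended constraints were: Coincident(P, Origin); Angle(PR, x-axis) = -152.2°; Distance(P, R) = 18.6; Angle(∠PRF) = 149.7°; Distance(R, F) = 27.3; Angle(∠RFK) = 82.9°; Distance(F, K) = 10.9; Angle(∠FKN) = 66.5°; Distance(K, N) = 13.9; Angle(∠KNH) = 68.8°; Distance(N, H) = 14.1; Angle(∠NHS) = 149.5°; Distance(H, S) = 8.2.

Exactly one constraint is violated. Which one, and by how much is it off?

Distance(H, S) = 8.2 — off by 6.30.

P = (0.00, 0.00) ✓; PR at -152.2° ✓; |PR| = 18.60 ✓; ∠PRF = 149.7° ✓; |RF| = 27.30 ✓; ∠RFK = 82.90° ✓; |FK| = 10.90 ✓; ∠FKN = 66.50° ✓; |KN| = 13.90 ✓; ∠KNH = 68.80° ✓; |NH| = 14.10 ✓; ∠NHS = 149.5° ✓; |HS| = 1.900 ✗.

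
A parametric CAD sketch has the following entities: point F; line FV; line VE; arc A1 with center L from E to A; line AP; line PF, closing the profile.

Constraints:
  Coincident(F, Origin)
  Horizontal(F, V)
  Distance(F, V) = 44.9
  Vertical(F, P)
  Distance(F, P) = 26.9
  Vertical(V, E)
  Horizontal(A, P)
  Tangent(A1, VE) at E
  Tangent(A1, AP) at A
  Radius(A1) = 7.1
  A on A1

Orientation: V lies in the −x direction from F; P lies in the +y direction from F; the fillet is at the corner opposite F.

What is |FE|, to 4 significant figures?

49.07

The virtual corner opposite F is at (-44.90, 26.90). A1 meets VE tangentially, so LE is at right angles to VE and since A1 is tangent to AP there, LA ⟂ AP, with radius 7.1, so the center L sits 7.1 in from both sides at L = (-37.80, 19.80). That places the tangent points at E = (-44.90, 19.80) on VE and A = (-37.80, 26.90) on AP. Then |FE| = |E − F| = 49.07.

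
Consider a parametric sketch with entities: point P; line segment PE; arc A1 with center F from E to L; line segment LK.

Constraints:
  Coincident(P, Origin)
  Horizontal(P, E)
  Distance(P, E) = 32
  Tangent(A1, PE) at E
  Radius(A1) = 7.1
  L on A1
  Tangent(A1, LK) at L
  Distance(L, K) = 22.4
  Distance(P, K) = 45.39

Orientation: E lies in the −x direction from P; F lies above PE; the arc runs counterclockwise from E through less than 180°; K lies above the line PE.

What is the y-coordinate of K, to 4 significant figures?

30.55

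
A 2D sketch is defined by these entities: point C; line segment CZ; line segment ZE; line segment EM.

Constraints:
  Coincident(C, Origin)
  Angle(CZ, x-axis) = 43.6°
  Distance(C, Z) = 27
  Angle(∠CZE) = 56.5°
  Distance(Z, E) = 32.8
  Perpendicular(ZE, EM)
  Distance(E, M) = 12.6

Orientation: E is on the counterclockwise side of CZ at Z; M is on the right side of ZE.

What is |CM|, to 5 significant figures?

39.413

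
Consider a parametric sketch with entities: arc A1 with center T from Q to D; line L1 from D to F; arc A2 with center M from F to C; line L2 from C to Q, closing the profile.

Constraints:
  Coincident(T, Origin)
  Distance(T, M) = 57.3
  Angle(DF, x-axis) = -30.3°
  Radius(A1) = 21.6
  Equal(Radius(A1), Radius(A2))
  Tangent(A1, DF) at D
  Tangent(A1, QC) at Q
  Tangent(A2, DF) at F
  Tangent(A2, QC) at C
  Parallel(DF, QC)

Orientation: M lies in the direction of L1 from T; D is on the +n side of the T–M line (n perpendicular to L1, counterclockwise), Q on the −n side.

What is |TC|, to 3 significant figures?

61.2

The slot axis is L1's direction at -30.3°, so u = (cos -30.3°, sin -30.3°) = (0.863, -0.505) and n = (−sin -30.3°, cos -30.3°) = (0.505, 0.863). T is at the origin and M lies 57.3 along u from T, so M = 57.3·u = (49.5, -28.9). Tangency of A1 to both parallel lines with radius 21.6 puts D and Q at T ± 21.6·n: D = (10.9, 18.6), Q = (-10.9, -18.6). Equal radii place F and C the same way about M: F = M + 21.6·n = (60.4, -10.3), C = M − 21.6·n = (38.6, -47.6). Then |TC| = |C − T| = 61.2.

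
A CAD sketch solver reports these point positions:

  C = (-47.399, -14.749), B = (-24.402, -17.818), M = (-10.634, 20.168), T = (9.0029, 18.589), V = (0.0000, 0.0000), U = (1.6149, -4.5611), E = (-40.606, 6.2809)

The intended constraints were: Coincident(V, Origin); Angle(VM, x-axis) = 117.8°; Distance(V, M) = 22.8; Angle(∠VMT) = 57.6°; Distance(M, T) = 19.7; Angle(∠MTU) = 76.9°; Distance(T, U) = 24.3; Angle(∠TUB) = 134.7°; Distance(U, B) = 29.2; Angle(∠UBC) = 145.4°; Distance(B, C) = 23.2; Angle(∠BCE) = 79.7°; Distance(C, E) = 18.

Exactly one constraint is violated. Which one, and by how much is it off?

Distance(C, E) = 18 — off by 4.10.

V = (0.00, 0.00) ✓; VM at 117.8° ✓; |VM| = 22.80 ✓; ∠VMT = 57.60° ✓; |MT| = 19.70 ✓; ∠MTU = 76.90° ✓; |TU| = 24.30 ✓; ∠TUB = 134.7° ✓; |UB| = 29.20 ✓; ∠UBC = 145.4° ✓; |BC| = 23.20 ✓; ∠BCE = 79.70° ✓; |CE| = 22.10 ✗.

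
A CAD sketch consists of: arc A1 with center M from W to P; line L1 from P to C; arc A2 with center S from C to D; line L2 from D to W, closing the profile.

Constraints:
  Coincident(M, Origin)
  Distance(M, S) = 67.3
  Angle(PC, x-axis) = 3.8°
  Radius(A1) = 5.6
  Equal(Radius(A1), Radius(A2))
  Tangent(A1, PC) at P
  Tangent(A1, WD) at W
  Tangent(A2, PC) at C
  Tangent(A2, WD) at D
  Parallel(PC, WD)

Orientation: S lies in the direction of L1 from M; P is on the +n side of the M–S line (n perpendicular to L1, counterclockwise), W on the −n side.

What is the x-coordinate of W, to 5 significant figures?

0.37113

The slot axis is L1's direction at 3.8°, so u = (cos 3.8°, sin 3.8°) = (0.99780, 0.066274) and n = (−sin 3.8°, cos 3.8°) = (-0.066274, 0.99780). M is at the origin and S lies 67.3 along u from M, so S = 67.3·u = (67.152, 4.4602). Tangency of A1 to both parallel lines with radius 5.6 puts P and W at M ± 5.6·n: P = (-0.37113, 5.5877), W = (0.37113, -5.5877). So W.x = 0.37113.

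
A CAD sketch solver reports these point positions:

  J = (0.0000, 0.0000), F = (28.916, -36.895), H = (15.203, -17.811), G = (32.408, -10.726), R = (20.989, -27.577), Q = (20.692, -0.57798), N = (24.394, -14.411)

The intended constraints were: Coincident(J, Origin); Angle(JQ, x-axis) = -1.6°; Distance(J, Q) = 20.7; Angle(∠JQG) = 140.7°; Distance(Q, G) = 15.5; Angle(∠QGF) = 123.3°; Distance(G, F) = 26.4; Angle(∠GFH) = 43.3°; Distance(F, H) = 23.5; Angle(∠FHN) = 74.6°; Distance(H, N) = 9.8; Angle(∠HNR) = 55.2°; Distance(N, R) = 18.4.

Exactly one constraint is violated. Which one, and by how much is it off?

Distance(N, R) = 18.4 — off by 4.80.

J = (0.00, 0.00) ✓; JQ at -1.600° ✓; |JQ| = 20.70 ✓; ∠JQG = 140.7° ✓; |QG| = 15.50 ✓; ∠QGF = 123.3° ✓; |GF| = 26.40 ✓; ∠GFH = 43.30° ✓; |FH| = 23.50 ✓; ∠FHN = 74.60° ✓; |HN| = 9.800 ✓; ∠HNR = 55.20° ✓; |NR| = 13.60 ✗.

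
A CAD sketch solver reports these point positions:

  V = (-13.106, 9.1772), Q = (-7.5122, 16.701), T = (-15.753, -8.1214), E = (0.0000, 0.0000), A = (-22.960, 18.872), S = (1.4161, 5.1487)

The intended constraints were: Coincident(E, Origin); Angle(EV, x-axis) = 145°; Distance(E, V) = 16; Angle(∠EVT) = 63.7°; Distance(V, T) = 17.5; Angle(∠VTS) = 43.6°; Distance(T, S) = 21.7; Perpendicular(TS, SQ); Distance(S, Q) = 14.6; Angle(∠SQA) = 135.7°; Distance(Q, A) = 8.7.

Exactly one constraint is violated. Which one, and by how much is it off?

Distance(Q, A) = 8.7 — off by 6.90.

E = (0.00, 0.00) ✓; EV at 145.0° ✓; |EV| = 16.00 ✓; ∠EVT = 63.70° ✓; |VT| = 17.50 ✓; ∠VTS = 43.60° ✓; |TS| = 21.70 ✓; ∠(TS, SQ) = 90.00° ✓; |SQ| = 14.60 ✓; ∠SQA = 135.7° ✓; |QA| = 15.60 ✗.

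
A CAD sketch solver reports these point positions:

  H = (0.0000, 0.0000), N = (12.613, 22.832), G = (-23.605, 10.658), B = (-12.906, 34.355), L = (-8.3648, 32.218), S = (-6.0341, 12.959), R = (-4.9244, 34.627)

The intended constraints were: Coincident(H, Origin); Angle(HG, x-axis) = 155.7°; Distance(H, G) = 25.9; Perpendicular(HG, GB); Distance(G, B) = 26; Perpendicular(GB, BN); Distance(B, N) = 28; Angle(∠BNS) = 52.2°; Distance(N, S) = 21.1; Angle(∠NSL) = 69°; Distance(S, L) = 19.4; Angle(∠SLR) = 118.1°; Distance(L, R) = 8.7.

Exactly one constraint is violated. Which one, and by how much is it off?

Distance(L, R) = 8.7 — off by 4.50.

H = (0.00, 0.00) ✓; HG at 155.7° ✓; |HG| = 25.90 ✓; ∠(HG, GB) = 90.00° ✓; |GB| = 26.00 ✓; ∠(GB, BN) = 90.00° ✓; |BN| = 28.00 ✓; ∠BNS = 52.20° ✓; |NS| = 21.10 ✓; ∠NSL = 69.00° ✓; |SL| = 19.40 ✓; ∠SLR = 118.1° ✓; |LR| = 4.200 ✗.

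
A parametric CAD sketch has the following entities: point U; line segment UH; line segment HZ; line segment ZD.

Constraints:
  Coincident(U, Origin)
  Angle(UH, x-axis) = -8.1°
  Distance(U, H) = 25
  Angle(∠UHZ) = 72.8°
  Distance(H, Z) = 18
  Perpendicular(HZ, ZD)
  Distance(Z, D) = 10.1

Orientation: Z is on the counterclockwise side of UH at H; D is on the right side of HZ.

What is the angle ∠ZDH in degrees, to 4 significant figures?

60.70°

∠UHZ = 72.8°, so HZ runs at -8.1° + (180° − 72.8°) = 99.10° from the x-axis; with |HZ| = 18.0, Z = H + 18.0·(cos 99.10°, sin 99.10°) = (21.90, 14.25). The perpendicularity gives ZD at right angles to HZ; with |ZD| = 10.1 on the right of HZ, D = Z + 10.1·(0.9874, 0.1582) = (31.88, 15.85). Then cos ∠ZDH = DZ·DH / (|DZ||DH|), giving 60.70°.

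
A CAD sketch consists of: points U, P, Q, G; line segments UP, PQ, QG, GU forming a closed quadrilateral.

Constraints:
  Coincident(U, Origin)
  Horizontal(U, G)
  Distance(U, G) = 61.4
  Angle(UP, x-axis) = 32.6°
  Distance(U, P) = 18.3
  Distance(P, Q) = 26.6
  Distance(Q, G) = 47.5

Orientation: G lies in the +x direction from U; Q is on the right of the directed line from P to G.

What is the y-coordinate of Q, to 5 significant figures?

-16.697

Checks: |PQ| = 26.60 ✓; |QG| = 47.50 ✓.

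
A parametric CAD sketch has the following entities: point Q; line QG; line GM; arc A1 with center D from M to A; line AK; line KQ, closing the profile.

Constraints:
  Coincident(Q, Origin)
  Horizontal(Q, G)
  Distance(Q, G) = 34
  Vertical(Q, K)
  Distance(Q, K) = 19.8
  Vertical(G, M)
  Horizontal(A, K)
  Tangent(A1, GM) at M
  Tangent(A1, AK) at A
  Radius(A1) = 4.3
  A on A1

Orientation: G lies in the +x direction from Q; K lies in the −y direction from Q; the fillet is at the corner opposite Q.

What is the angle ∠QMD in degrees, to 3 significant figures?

24.5°

Q is at the origin; QG is horizontal with |QG| = 34.0 and G on the +x side, so G = (34.0, 0.00). Q and K share the same x with |QK| = 19.8 and K on the −y side, so K = (0.00, -19.8). The virtual corner opposite Q is at (34.0, -19.8). A1 meets GM tangentially, so DM is at right angles to GM and tangency of A1 to AK means the radius DA is perpendicular to AK, with radius 4.3, so the center D sits 4.3 in from both sides at D = (29.7, -15.5). That places the tangent points at M = (34.0, -15.5) on GM and A = (29.7, -19.8) on AK. Then cos ∠QMD = MQ·MD / (|MQ||MD|), giving 24.5°.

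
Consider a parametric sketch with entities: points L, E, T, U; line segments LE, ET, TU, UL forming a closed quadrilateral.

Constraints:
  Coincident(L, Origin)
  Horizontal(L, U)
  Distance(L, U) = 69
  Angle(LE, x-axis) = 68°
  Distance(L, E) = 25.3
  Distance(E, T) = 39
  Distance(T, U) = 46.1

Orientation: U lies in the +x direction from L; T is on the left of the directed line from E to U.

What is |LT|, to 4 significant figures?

59.86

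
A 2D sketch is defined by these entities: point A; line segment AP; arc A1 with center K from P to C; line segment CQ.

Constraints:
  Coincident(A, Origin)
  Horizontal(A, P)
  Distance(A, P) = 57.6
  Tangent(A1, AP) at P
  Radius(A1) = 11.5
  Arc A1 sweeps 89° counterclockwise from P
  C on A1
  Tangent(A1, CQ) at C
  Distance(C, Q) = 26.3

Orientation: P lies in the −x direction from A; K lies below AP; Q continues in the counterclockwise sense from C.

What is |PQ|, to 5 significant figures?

39.451

A is at the origin; AP is horizontal with |AP| = 57.6 and P on the −x side, so P = (-57.600, 0.0000). A1 meets AP tangentially, so KP is at right angles to AP, so K = P + (0, -11.5) = (-57.600, -11.500). On A1, P sits at bearing 90° from K; an 89° counterclockwise sweep puts C at bearing 179°, so C = K + 11.5·(cos 179°, sin 179°) = (-69.098, -11.299). A1 meets CQ tangentially, so KC is at right angles to CQ, so CQ runs along (−sin 179°, cos 179°); with |CQ| = 26.3, Q = (-69.557, -37.595). Then |PQ| = |Q − P| = 39.451.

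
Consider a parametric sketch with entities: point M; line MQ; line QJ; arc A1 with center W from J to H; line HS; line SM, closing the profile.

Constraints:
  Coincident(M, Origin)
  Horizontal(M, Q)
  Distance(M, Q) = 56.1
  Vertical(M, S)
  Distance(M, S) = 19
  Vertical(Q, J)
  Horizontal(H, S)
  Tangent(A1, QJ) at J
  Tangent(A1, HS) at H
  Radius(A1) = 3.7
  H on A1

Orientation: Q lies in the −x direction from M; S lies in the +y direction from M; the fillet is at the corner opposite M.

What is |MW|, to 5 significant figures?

54.588

M is at the origin; M and Q share the same y with |MQ| = 56.1 and Q on the −x side, so Q = (-56.100, 0.0000). M and S share the same x with |MS| = 19.0 and S on the +y side, so S = (0.0000, 19.000). The virtual corner opposite M is at (-56.100, 19.000). A1 meets QJ tangentially, so WJ is at right angles to QJ and the tangent condition forces WH to be normal to HS, with radius 3.7, so the center W sits 3.7 in from both sides at W = (-52.400, 15.300). Then |MW| = |W − M| = 54.588.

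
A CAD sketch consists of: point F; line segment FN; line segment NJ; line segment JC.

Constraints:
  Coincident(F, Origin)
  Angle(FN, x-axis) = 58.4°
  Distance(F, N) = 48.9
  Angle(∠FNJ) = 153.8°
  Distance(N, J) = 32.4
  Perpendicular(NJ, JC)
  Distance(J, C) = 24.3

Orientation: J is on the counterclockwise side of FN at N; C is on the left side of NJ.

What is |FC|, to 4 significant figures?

76.32

F is at the origin; FN runs at 58.4° with length 48.9, so N = 48.9·(cos 58.4°, sin 58.4°) = (25.62, 41.65). ∠FNJ = 153.8°, so NJ runs at 58.4° + (180° − 153.8°) = 84.60° from the x-axis; with |NJ| = 32.4, J = N + 32.4·(cos 84.60°, sin 84.60°) = (28.67, 73.91). NJ ⟂ JC; with |JC| = 24.3 on the left of NJ, C = J + 24.3·(-0.9956, 0.09411) = (4.480, 76.19). Then |FC| = |C − F| = 76.32.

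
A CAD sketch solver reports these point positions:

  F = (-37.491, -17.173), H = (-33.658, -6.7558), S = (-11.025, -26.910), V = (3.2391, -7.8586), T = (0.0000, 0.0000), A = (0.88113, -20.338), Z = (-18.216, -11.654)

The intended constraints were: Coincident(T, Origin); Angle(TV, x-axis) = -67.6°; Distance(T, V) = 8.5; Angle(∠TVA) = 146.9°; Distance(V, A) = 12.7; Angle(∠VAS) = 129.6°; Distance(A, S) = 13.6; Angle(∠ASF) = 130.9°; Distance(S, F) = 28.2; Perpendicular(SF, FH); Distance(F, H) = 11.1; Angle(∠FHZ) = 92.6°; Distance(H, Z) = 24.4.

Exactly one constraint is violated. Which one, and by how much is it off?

Distance(H, Z) = 24.4 — off by 8.20.

T = (0.00, 0.00) ✓; TV at -67.60° ✓; |TV| = 8.500 ✓; ∠TVA = 146.9° ✓; |VA| = 12.70 ✓; ∠VAS = 129.6° ✓; |AS| = 13.60 ✓; ∠ASF = 130.9° ✓; |SF| = 28.20 ✓; ∠(SF, FH) = 90.00° ✓; |FH| = 11.10 ✓; ∠FHZ = 92.60° ✓; |HZ| = 16.20 ✗.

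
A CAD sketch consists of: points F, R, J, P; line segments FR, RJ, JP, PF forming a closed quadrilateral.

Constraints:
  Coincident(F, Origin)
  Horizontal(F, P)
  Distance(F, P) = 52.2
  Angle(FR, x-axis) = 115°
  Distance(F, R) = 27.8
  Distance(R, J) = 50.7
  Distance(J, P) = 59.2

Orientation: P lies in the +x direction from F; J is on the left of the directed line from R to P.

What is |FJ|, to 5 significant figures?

62.126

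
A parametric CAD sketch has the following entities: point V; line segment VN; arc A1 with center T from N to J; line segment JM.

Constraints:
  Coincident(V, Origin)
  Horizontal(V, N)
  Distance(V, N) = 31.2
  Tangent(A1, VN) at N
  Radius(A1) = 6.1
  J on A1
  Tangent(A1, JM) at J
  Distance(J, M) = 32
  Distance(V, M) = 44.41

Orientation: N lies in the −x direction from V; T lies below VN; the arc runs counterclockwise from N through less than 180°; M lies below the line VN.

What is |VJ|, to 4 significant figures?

37.75

Checks: |TJ| = 6.100 ✓; ∠(TJ, JM) = 90.00° ✓; |JM| = 32.00 ✓; |VM| = 44.41 ✓.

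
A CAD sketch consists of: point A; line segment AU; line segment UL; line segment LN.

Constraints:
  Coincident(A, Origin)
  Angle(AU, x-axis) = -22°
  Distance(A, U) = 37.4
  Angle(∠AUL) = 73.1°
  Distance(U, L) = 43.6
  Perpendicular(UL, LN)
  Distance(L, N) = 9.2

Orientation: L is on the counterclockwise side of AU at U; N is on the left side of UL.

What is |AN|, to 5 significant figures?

42.165

A is at the origin; AU runs at -22.0° with length 37.4, so U = 37.4·(cos -22.0°, sin -22.0°) = (34.677, -14.010). ∠AUL = 73.1°, so UL runs at -22.0° + (180° − 73.1°) = 84.900° from the x-axis; with |UL| = 43.6, L = U + 43.6·(cos 84.900°, sin 84.900°) = (38.552, 29.417). UL is perpendicular to LN; with |LN| = 9.2 on the left of UL, N = L + 9.2·(-0.99604, 0.088894) = (29.389, 30.235). Then |AN| = |N − A| = 42.165.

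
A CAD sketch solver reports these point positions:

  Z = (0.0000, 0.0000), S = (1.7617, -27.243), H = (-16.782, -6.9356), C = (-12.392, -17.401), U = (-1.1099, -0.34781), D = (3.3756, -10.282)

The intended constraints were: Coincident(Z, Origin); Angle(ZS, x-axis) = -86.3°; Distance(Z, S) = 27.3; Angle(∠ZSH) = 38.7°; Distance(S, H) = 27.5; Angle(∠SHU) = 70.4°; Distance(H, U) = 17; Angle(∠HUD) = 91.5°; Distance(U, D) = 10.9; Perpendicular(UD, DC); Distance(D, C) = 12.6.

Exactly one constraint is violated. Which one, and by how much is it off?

Distance(D, C) = 12.6 — off by 4.70.

Z = (0.00, 0.00) ✓; ZS at -86.30° ✓; |ZS| = 27.30 ✓; ∠ZSH = 38.70° ✓; |SH| = 27.50 ✓; ∠SHU = 70.40° ✓; |HU| = 17.00 ✓; ∠HUD = 91.50° ✓; |UD| = 10.90 ✓; ∠(UD, DC) = 90.00° ✓; |DC| = 17.30 ✗.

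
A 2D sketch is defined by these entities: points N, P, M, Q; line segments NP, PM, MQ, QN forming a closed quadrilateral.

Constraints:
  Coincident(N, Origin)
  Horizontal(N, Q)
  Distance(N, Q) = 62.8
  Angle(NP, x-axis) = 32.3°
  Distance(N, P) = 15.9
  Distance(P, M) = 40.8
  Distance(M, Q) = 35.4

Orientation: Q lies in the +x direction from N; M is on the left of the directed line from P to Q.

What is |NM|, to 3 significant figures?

56.7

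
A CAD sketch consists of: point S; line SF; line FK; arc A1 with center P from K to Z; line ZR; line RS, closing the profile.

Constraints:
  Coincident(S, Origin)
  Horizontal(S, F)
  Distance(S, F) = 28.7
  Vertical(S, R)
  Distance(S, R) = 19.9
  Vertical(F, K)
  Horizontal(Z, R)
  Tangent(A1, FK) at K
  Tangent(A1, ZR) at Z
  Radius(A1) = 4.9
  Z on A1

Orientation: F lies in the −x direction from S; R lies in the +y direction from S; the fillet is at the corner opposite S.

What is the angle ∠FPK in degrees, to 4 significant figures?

71.91°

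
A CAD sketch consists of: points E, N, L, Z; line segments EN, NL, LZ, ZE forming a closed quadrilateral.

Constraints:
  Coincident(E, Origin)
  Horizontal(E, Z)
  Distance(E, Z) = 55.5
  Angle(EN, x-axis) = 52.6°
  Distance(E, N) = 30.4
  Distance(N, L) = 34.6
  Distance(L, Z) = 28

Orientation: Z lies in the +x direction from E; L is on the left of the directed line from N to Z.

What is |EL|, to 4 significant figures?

59.76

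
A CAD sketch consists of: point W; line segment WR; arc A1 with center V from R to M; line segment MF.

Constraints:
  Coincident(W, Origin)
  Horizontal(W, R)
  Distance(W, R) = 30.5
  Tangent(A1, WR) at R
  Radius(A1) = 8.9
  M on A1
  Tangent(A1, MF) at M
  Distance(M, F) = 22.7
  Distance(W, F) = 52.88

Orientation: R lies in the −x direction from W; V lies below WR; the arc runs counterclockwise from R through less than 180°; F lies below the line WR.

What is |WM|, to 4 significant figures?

39.80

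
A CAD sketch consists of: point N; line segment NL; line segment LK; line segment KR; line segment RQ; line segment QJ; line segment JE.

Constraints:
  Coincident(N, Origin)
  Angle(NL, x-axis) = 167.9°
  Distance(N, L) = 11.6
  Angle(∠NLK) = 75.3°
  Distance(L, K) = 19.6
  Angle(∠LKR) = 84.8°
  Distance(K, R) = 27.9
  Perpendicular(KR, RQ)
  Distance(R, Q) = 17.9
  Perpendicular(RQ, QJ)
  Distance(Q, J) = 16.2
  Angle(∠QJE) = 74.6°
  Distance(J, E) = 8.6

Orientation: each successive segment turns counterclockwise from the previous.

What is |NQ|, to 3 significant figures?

15.4

N is at the origin; NL runs at 167.9° with length 11.6, so L = (-11.3, 2.43). ∠NLK = 75.3° gives LK at -87.4° from the x-axis; with |LK| = 19.6, K = (-10.5, -17.1). ∠LKR = 84.8° gives KR at 7.80° from the x-axis; with |KR| = 27.9, R = (17.2, -13.4). KR is perpendicular to RQ, so RQ runs at 97.8°; with |RQ| = 17.9, Q = (14.8, 4.37). Then |NQ| = |Q − N| = 15.4.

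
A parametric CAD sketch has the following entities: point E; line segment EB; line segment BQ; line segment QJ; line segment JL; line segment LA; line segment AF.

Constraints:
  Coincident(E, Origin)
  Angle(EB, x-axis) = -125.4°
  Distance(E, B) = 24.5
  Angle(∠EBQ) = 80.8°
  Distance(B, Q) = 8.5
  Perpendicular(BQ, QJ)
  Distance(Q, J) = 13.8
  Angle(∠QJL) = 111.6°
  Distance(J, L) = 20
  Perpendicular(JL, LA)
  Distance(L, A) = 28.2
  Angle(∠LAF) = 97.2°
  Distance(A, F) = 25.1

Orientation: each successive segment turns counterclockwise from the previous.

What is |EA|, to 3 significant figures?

38.1

E is at the origin; EB runs at -125.4° with length 24.5, so B = (-14.2, -20.0). ∠EBQ = 80.8° gives BQ at -26.2° from the x-axis; with |BQ| = 8.5, Q = (-6.57, -23.7). The perpendicularity gives QJ at right angles to BQ, so QJ runs at 63.8°; with |QJ| = 13.8, J = (-0.473, -11.3). ∠QJL = 111.6° gives JL at 132° from the x-axis; with |JL| = 20.0, L = (-13.9, 3.47). JL ⟂ LA, so LA runs at -138°; with |LA| = 28.2, A = (-34.8, -15.5). Then |EA| = |A − E| = 38.1.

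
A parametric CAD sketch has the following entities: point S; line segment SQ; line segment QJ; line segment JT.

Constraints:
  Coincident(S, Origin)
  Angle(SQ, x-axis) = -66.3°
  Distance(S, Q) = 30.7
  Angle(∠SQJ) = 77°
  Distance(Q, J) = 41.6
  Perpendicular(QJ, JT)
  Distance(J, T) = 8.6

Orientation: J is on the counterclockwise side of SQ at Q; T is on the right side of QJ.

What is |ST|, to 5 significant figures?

51.836

S is at the origin; SQ runs at -66.3° with length 30.7, so Q = 30.7·(cos -66.3°, sin -66.3°) = (12.340, -28.111). ∠SQJ = 77.0°, so QJ runs at -66.3° + (180° − 77.0°) = 36.700° from the x-axis; with |QJ| = 41.6, J = Q + 41.6·(cos 36.700°, sin 36.700°) = (45.694, -3.2496). The perpendicularity gives JT at right angles to QJ; with |JT| = 8.6 on the right of QJ, T = J + 8.6·(0.59763, -0.80178) = (50.833, -10.145). Then |ST| = |T − S| = 51.836.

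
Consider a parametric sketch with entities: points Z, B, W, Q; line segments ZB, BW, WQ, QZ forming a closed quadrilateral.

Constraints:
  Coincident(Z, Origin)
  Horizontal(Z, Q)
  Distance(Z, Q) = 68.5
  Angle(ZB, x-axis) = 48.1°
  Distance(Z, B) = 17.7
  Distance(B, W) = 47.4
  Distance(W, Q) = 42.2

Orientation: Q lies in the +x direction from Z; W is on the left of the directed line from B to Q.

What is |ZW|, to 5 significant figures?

64.631

Checks: |BW| = 47.40 ✓; |WQ| = 42.20 ✓.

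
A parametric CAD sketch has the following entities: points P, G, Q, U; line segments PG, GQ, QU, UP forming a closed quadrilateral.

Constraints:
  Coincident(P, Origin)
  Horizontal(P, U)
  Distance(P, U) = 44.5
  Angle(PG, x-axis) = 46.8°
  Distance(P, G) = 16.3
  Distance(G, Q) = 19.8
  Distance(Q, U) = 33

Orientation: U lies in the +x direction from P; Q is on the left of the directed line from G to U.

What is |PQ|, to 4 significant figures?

36.10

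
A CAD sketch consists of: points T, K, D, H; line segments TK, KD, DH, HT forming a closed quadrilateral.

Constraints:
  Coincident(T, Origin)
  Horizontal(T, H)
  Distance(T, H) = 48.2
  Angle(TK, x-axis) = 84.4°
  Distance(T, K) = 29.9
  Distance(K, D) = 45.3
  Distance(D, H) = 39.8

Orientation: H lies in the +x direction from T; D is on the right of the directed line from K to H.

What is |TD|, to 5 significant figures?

18.563

T is at the origin; TH is horizontal with |TH| = 48.2 and H in +x, so H = (48.2, 0). TK runs at 84.4° with |TK| = 29.9, so K = (2.9177, 29.757). D is determined by |KD| = 45.3 and |DH| = 39.8 together: it lies at the intersection of circle(K, 45.3) and circle(H, 39.8). With |KH| = 54.185, the foot of the radical line on KH is 31.411 from K and the perpendicular offset is √(45.3² − 31.411²) = 32.641. Taking the right-of-KH solution: D = (11.243, -14.771).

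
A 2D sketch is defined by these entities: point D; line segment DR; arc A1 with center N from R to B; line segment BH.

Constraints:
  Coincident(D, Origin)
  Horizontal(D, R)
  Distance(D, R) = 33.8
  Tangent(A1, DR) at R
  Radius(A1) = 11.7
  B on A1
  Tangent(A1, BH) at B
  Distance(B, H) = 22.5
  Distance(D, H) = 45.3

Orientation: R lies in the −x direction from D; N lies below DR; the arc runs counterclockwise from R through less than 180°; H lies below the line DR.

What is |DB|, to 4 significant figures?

46.74

D is at the origin; DR is horizontal with |DR| = 33.8 and R on the −x side, so R = (-33.80, 0.000). The tangent condition forces NR to be normal to DR, so N = R + (0, -11.7) = (-33.80, -11.70). Since NB ⟂ BH (tangency), |NH| = √(11.7² + 22.5²) = 25.36 regardless of where B sits on A1. So H lies on both circle(D, 45.3) and circle(N, 25.36); the below-DR intersection is H = (-27.24, -36.20). B is the foot of the tangent from H: B = (-42.43, -19.60).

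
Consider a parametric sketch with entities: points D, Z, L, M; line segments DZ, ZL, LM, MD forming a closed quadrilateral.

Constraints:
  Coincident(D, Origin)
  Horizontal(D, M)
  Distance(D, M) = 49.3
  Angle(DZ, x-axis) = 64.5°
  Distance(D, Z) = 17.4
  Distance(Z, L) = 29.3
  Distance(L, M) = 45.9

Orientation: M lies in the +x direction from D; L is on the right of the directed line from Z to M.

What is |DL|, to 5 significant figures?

14.575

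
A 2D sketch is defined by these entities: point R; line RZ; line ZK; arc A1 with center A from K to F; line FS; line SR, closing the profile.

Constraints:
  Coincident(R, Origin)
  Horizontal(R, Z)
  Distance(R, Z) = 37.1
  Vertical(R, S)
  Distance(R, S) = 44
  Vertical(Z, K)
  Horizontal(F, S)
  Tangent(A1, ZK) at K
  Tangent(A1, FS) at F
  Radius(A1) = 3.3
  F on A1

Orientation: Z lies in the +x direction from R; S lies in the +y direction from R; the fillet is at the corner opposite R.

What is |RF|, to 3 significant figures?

55.5

R is at the origin; R and Z share the same y with |RZ| = 37.1 and Z on the +x side, so Z = (37.1, 0.00). R and S share the same x with |RS| = 44.0 and S on the +y side, so S = (0.00, 44.0). The virtual corner opposite R is at (37.1, 44.0). Since A1 is tangent to ZK there, AK ⟂ ZK and tangency of A1 to FS means the radius AF is perpendicular to FS, with radius 3.3, so the center A sits 3.3 in from both sides at A = (33.8, 40.7). That places the tangent points at K = (37.1, 40.7) on ZK and F = (33.8, 44.0) on FS. Then |RF| = |F − R| = 55.5.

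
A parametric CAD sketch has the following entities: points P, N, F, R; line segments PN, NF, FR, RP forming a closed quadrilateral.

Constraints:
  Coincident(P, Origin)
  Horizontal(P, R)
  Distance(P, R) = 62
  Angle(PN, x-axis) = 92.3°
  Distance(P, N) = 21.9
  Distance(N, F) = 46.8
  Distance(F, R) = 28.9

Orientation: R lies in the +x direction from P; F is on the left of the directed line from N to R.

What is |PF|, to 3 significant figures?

51.8

Checks: |NF| = 46.80 ✓; |FR| = 28.90 ✓.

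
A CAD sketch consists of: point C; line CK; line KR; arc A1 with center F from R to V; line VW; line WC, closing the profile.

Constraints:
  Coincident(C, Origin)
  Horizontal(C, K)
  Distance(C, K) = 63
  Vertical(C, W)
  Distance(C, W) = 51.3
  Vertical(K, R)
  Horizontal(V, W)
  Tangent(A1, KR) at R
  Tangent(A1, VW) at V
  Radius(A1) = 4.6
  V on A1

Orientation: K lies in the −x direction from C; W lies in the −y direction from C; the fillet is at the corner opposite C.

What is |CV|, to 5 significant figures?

77.732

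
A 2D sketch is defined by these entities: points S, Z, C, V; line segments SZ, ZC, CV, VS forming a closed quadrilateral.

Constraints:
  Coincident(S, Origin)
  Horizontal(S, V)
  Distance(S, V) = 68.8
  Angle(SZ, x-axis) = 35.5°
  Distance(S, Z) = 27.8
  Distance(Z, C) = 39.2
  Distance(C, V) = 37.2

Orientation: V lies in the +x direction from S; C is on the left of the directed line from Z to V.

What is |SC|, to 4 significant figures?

66.90

Checks: S = (0.00, 0.00) ✓; |ZC| = 39.20 ✓; |CV| = 37.20 ✓.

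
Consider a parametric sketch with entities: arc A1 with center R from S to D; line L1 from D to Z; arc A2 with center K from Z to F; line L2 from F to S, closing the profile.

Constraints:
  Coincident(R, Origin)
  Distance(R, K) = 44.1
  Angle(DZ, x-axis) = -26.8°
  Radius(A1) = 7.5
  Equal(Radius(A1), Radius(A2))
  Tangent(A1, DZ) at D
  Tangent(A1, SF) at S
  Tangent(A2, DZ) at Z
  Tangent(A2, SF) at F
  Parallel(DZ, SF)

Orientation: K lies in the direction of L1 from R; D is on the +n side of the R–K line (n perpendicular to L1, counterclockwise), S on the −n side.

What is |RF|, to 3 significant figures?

44.7

The slot axis is L1's direction at -26.8°, so u = (cos -26.8°, sin -26.8°) = (0.893, -0.451) and n = (−sin -26.8°, cos -26.8°) = (0.451, 0.893). R is at the origin and K lies 44.1 along u from R, so K = 44.1·u = (39.4, -19.9). Tangency of A1 to both parallel lines with radius 7.5 puts D and S at R ± 7.5·n: D = (3.38, 6.69), S = (-3.38, -6.69). Equal radii place Z and F the same way about K: Z = K + 7.5·n = (42.7, -13.2), F = K − 7.5·n = (36.0, -26.6). Then |RF| = |F − R| = 44.7.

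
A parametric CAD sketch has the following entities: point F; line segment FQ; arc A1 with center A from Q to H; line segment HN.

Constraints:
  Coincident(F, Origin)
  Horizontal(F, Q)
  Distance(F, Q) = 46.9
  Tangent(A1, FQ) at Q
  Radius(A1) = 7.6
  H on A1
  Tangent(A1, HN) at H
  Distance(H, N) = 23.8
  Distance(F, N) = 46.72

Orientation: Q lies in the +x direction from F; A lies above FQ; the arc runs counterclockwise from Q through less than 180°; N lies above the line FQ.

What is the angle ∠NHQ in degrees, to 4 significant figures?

113.0°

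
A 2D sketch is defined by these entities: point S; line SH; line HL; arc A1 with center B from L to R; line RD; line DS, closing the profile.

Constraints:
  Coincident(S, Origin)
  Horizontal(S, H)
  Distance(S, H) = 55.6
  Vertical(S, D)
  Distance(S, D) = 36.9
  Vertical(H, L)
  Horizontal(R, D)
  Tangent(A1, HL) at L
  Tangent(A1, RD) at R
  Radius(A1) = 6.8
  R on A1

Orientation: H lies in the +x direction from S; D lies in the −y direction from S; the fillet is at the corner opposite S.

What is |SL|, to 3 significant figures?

63.2

The virtual corner opposite S is at (55.6, -36.9). Since A1 is tangent to HL there, BL ⟂ HL and tangency of A1 to RD means the radius BR is perpendicular to RD, with radius 6.8, so the center B sits 6.8 in from both sides at B = (48.8, -30.1). That places the tangent points at L = (55.6, -30.1) on HL and R = (48.8, -36.9) on RD. Then |SL| = |L − S| = 63.2.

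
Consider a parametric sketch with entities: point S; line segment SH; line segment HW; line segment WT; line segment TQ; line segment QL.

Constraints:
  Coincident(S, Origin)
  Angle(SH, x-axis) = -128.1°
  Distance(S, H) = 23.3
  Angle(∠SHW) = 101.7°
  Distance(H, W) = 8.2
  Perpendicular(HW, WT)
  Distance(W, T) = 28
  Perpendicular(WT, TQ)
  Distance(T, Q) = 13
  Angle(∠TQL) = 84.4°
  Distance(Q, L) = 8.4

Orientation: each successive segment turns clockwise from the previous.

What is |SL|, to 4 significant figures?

3.262

The perpendicularity gives TQ at right angles to WT, so TQ runs at -26.40°; with |TQ| = 13.0, Q = (2.372, 4.610). ∠TQL = 84.4° gives QL at -122.0° from the x-axis; with |QL| = 8.4, L = (-2.079, -2.514). Then |SL| = |L − S| = 3.262.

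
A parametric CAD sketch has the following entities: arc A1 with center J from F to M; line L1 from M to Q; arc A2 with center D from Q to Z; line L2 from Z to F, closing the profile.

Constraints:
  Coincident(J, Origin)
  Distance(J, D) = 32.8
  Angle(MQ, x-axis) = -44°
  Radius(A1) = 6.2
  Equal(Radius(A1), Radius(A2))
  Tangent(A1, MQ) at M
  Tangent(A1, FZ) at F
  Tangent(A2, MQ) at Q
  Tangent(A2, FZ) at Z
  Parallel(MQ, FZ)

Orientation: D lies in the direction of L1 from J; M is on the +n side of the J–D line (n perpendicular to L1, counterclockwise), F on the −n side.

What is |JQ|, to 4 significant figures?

33.38

Tangency of A1 to both parallel lines with radius 6.2 puts M and F at J ± 6.2·n: M = (4.307, 4.460), F = (-4.307, -4.460). Equal radii place Q and Z the same way about D: Q = D + 6.2·n = (27.90, -18.32), Z = D − 6.2·n = (19.29, -27.24). Then |JQ| = |Q − J| = 33.38.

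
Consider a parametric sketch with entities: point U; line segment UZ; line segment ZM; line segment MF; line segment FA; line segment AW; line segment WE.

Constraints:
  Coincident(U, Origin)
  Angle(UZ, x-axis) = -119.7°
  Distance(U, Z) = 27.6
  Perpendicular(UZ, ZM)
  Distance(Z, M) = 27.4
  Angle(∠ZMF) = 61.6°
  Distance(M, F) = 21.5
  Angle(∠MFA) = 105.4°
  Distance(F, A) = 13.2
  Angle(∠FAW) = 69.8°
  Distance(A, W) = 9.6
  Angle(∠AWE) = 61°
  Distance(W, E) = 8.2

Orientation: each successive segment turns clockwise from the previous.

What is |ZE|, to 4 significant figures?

20.23

∠FAW = 69.8° gives AW at -152.9° from the x-axis; with |AW| = 9.6, W = (-18.07, -12.36). ∠AWE = 61.0° gives WE at 88.10° from the x-axis; with |WE| = 8.2, E = (-17.80, -4.167). Then |ZE| = |E − Z| = 20.23.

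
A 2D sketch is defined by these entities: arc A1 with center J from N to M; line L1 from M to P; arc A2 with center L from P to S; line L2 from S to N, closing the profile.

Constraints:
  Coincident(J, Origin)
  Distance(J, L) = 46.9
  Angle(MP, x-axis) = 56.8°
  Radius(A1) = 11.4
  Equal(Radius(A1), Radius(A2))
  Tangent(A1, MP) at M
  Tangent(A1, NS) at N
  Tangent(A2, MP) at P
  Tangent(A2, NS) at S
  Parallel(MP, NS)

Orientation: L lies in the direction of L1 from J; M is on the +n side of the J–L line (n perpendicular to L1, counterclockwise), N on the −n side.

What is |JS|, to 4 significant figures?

48.27

The slot axis is L1's direction at 56.8°, so u = (cos 56.8°, sin 56.8°) = (0.5476, 0.8368) and n = (−sin 56.8°, cos 56.8°) = (-0.8368, 0.5476). J is at the origin and L lies 46.9 along u from J, so L = 46.9·u = (25.68, 39.24). Tangency of A1 to both parallel lines with radius 11.4 puts M and N at J ± 11.4·n: M = (-9.539, 6.242), N = (9.539, -6.242). Equal radii place P and S the same way about L: P = L + 11.4·n = (16.14, 45.49), S = L − 11.4·n = (35.22, 33.00). Then |JS| = |S − J| = 48.27.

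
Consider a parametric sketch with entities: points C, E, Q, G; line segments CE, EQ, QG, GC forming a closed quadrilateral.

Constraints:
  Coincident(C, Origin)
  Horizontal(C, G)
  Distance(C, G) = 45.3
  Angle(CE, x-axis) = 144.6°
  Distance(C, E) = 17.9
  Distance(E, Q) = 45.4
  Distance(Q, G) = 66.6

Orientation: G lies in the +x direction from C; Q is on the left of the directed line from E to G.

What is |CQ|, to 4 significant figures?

52.08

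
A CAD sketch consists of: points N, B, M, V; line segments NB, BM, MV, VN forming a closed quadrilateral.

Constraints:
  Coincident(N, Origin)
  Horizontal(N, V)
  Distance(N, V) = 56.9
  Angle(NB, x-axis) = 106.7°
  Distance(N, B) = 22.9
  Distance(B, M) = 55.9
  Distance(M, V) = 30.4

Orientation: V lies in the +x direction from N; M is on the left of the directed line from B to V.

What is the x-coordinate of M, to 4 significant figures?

48.83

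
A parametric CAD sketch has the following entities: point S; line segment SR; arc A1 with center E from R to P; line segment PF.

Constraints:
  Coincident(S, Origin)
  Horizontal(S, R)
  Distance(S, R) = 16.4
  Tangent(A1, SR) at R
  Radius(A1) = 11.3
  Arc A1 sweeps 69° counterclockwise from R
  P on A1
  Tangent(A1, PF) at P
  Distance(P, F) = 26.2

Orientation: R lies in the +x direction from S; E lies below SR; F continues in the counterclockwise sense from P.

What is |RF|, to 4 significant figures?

37.46

S is at the origin; S and R share the same y with |SR| = 16.4 and R on the +x side, so R = (16.40, 0.000). The tangent condition forces ER to be normal to SR, so E = R + (0, -11.3) = (16.40, -11.30). On A1, R sits at bearing 90° from E; a 69° counterclockwise sweep puts P at bearing 159°, so P = E + 11.3·(cos 159°, sin 159°) = (5.851, -7.250). Tangency of A1 to PF means the radius EP is perpendicular to PF, so PF runs along (−sin 159°, cos 159°); with |PF| = 26.2, F = (-3.539, -31.71). Then |RF| = |F − R| = 37.46.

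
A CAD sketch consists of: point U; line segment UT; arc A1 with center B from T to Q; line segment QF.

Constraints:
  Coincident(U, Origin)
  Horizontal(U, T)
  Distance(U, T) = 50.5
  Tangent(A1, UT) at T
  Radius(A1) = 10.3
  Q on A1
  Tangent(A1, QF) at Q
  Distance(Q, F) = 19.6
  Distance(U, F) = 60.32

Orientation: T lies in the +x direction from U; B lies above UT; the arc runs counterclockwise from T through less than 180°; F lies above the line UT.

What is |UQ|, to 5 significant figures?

61.536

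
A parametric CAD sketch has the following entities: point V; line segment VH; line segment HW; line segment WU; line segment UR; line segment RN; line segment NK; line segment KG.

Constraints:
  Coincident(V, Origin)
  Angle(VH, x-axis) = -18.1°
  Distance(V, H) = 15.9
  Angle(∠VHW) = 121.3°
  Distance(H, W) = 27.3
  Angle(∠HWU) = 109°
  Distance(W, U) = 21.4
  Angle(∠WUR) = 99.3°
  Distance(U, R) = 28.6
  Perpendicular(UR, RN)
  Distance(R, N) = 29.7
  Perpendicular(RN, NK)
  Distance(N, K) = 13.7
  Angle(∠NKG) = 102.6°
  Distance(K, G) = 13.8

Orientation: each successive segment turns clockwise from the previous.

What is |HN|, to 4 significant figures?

9.130

∠WUR = 99.3° gives UR at 131.5° from the x-axis; with |UR| = 28.6, R = (-15.71, -21.50). UR ⟂ RN, so RN runs at 41.50°; with |RN| = 29.7, N = (6.532, -1.822). Then |HN| = |N − H| = 9.130.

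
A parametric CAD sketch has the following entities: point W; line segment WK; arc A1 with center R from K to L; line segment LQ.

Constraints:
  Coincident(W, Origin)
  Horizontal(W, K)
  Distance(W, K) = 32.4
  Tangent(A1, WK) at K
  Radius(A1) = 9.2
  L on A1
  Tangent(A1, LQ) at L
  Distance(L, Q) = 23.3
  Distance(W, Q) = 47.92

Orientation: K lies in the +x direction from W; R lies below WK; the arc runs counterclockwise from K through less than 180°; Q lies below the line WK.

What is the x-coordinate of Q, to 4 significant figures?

33.54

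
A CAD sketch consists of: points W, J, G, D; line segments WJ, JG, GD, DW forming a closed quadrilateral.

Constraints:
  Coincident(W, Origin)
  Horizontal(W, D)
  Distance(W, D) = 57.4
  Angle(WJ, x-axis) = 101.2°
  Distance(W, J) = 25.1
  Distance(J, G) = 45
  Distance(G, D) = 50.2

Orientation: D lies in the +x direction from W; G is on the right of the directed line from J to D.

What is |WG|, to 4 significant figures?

20.54

Checks: |JG| = 45.00 ✓; |GD| = 50.20 ✓.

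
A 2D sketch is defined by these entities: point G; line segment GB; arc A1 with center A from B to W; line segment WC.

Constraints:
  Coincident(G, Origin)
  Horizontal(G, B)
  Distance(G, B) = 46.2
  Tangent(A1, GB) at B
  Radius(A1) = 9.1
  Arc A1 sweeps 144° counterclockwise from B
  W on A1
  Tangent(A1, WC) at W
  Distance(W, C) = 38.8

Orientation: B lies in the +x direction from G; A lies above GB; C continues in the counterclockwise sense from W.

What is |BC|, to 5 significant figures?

47.118

G is at the origin; GB is horizontal with |GB| = 46.2 and B on the +x side, so B = (46.200, 0.0000). A1 meets GB tangentially, so AB is at right angles to GB, so A = B + (0, 9.1) = (46.200, 9.1000). On A1, B sits at bearing -90° from A; a 144° counterclockwise sweep puts W at bearing 54°, so W = A + 9.1·(cos 54°, sin 54°) = (51.549, 16.462). The tangent condition forces AW to be normal to WC, so WC runs along (−sin 54°, cos 54°); with |WC| = 38.8, C = (20.159, 39.268). Then |BC| = |C − B| = 47.118.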